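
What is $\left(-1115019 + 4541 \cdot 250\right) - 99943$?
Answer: $-79712$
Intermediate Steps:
$\left(-1115019 + 4541 \cdot 250\right) - 99943 = \left(-1115019 + 1135250\right) - 99943 = 20231 - 99943 = -79712$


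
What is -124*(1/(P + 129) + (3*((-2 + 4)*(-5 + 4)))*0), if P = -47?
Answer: -62/41 ≈ -1.5122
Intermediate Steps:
-124*(1/(P + 129) + (3*((-2 + 4)*(-5 + 4)))*0) = -124*(1/(-47 + 129) + (3*((-2 + 4)*(-5 + 4)))*0) = -124*(1/82 + (3*(2*(-1)))*0) = -124*(1/82 + (3*(-2))*0) = -124*(1/82 - 6*0) = -124*(1/82 + 0) = -124*1/82 = -62/41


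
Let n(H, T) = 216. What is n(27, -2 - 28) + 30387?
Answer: 30603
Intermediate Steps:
n(27, -2 - 28) + 30387 = 216 + 30387 = 30603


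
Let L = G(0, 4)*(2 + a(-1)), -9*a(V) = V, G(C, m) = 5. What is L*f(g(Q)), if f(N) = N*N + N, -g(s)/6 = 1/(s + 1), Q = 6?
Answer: -190/147 ≈ -1.2925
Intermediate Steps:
a(V) = -V/9
g(s) = -6/(1 + s) (g(s) = -6/(s + 1) = -6/(1 + s))
f(N) = N + N² (f(N) = N² + N = N + N²)
L = 95/9 (L = 5*(2 - ⅑*(-1)) = 5*(2 + ⅑) = 5*(19/9) = 95/9 ≈ 10.556)
L*f(g(Q)) = 95*((-6/(1 + 6))*(1 - 6/(1 + 6)))/9 = 95*((-6/7)*(1 - 6/7))/9 = 95*((-6*⅐)*(1 - 6*⅐))/9 = 95*(-6*(1 - 6/7)/7)/9 = 95*(-6/7*⅐)/9 = (95/9)*(-6/49) = -190/147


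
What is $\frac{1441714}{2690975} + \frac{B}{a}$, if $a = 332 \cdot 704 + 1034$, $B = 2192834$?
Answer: $\frac{3119660567609}{315869336475} \approx 9.8764$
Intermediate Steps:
$a = 234762$ ($a = 233728 + 1034 = 234762$)
$\frac{1441714}{2690975} + \frac{B}{a} = \frac{1441714}{2690975} + \frac{2192834}{234762} = 1441714 \cdot \frac{1}{2690975} + 2192834 \cdot \frac{1}{234762} = \frac{1441714}{2690975} + \frac{1096417}{117381} = \frac{3119660567609}{315869336475}$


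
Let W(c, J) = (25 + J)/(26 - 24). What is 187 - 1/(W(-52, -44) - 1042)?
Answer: 393263/2103 ≈ 187.00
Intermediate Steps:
W(c, J) = 25/2 + J/2 (W(c, J) = (25 + J)/2 = (25 + J)*(½) = 25/2 + J/2)
187 - 1/(W(-52, -44) - 1042) = 187 - 1/((25/2 + (½)*(-44)) - 1042) = 187 - 1/((25/2 - 22) - 1042) = 187 - 1/(-19/2 - 1042) = 187 - 1/(-2103/2) = 187 - 1*(-2/2103) = 187 + 2/2103 = 393263/2103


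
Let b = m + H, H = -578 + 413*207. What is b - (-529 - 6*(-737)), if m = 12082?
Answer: 93102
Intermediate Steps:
H = 84913 (H = -578 + 85491 = 84913)
b = 96995 (b = 12082 + 84913 = 96995)
b - (-529 - 6*(-737)) = 96995 - (-529 - 6*(-737)) = 96995 - (-529 + 4422) = 96995 - 1*3893 = 96995 - 3893 = 93102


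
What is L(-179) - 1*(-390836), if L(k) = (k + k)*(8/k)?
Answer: 390852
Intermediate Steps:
L(k) = 16 (L(k) = (2*k)*(8/k) = 16)
L(-179) - 1*(-390836) = 16 - 1*(-390836) = 16 + 390836 = 390852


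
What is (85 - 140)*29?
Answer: -1595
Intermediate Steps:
(85 - 140)*29 = -55*29 = -1595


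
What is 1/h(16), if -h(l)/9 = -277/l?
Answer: 16/2493 ≈ 0.0064180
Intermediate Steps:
h(l) = 2493/l (h(l) = -(-2493)/l = 2493/l)
1/h(16) = 1/(2493/16) = 16/2493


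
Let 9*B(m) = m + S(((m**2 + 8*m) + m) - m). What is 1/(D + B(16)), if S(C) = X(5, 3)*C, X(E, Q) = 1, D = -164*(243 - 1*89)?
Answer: -9/226904 ≈ -3.9664e-5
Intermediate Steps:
D = -25256 (D = -164*(243 - 89) = -164*154 = -25256)
S(C) = C (S(C) = 1*C = C)
B(m) = m + m**2/9 (B(m) = (m + (((m**2 + 8*m) + m) - m))/9 = (m + ((m**2 + 9*m) - m))/9 = (m + (m**2 + 8*m))/9 = (m**2 + 9*m)/9 = m + m**2/9)
1/(D + B(16)) = 1/(-25256 + (1/9)*16*(9 + 16)) = 1/(-25256 + (1/9)*16*25) = 1/(-25256 + 400/9) = 1/(-226904/9) = -9/226904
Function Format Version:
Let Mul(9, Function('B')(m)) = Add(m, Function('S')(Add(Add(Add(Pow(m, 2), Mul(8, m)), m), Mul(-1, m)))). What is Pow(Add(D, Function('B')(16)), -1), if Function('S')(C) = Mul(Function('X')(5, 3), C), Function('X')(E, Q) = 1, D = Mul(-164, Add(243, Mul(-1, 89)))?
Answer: Rational(-9, 226904) ≈ -3.9664e-5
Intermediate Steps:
D = -25256 (D = Mul(-164, Add(243, -89)) = Mul(-164, 154) = -25256)
Function('S')(C) = C (Function('S')(C) = Mul(1, C) = C)
Function('B')(m) = Add(m, Mul(Rational(1, 9), Pow(m, 2))) (Function('B')(m) = Mul(Rational(1, 9), Add(m, Add(Add(Add(Pow(m, 2), Mul(8, m)), m), Mul(-1, m)))) = Mul(Rational(1, 9), Add(m, Add(Add(Pow(m, 2), Mul(9, m)), Mul(-1, m)))) = Mul(Rational(1, 9), Add(m, Add(Pow(m, 2), Mul(8, m)))) = Mul(Rational(1, 9), Add(Pow(m, 2), Mul(9, m))) = Add(m, Mul(Rational(1, 9), Pow(m, 2))))
Pow(Add(D, Function('B')(16)), -1) = Pow(Add(-25256, Mul(Rational(1, 9), 16, Add(9, 16))), -1) = Pow(Add(-25256, Mul(Rational(1, 9), 16, 25)), -1) = Pow(Add(-25256, Rational(400, 9)), -1) = Pow(Rational(-226904, 9), -1) = Rational(-9, 226904)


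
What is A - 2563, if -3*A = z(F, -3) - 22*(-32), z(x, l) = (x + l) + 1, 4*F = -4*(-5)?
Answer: -8396/3 ≈ -2798.7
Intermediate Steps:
F = 5 (F = (-4*(-5))/4 = (1/4)*20 = 5)
z(x, l) = 1 + l + x (z(x, l) = (l + x) + 1 = 1 + l + x)
A = -707/3 (A = -((1 - 3 + 5) - 22*(-32))/3 = -(3 + 704)/3 = -1/3*707 = -707/3 ≈ -235.67)
A - 2563 = -707/3 - 2563 = -8396/3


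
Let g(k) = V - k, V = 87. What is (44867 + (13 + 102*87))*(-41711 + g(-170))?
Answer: -2228318316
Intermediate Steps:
g(k) = 87 - k
(44867 + (13 + 102*87))*(-41711 + g(-170)) = (44867 + (13 + 102*87))*(-41711 + (87 - 1*(-170))) = (44867 + (13 + 8874))*(-41711 + (87 + 170)) = (44867 + 8887)*(-41711 + 257) = 53754*(-41454) = -2228318316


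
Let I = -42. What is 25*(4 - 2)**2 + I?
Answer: 58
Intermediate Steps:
25*(4 - 2)**2 + I = 25*(4 - 2)**2 - 42 = 25*2**2 - 42 = 25*4 - 42 = 100 - 42 = 58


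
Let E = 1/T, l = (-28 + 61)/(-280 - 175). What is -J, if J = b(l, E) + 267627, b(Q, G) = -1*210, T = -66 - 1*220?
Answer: -267417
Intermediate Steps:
T = -286 (T = -66 - 220 = -286)
l = -33/455 (l = 33/(-455) = 33*(-1/455) = -33/455 ≈ -0.072527)
E = -1/286 (E = 1/(-286) = -1/286 ≈ -0.0034965)
b(Q, G) = -210
J = 267417 (J = -210 + 267627 = 267417)
-J = -1*267417 = -267417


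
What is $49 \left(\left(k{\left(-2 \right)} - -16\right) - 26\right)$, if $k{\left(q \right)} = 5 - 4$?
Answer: $-441$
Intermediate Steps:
$k{\left(q \right)} = 1$
$49 \left(\left(k{\left(-2 \right)} - -16\right) - 26\right) = 49 \left(\left(1 - -16\right) - 26\right) = 49 \left(\left(1 + 16\right) - 26\right) = 49 \left(17 - 26\right) = 49 \left(-9\right) = -441$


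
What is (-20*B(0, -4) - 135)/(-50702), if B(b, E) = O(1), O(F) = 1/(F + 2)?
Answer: 425/152106 ≈ 0.0027941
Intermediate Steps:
O(F) = 1/(2 + F)
B(b, E) = ⅓ (B(b, E) = 1/(2 + 1) = 1/3 = ⅓)
(-20*B(0, -4) - 135)/(-50702) = (-20*⅓ - 135)/(-50702) = (-20/3 - 135)*(-1/50702) = -425/3*(-1/50702) = 425/152106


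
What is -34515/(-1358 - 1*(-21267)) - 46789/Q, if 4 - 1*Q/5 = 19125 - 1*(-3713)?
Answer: -3009055349/2273010530 ≈ -1.3238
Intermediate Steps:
Q = -114170 (Q = 20 - 5*(19125 - 1*(-3713)) = 20 - 5*(19125 + 3713) = 20 - 5*22838 = 20 - 114190 = -114170)
-34515/(-1358 - 1*(-21267)) - 46789/Q = -34515/(-1358 - 1*(-21267)) - 46789/(-114170) = -34515/(-1358 + 21267) - 46789*(-1/114170) = -34515/19909 + 46789/114170 = -3009055349/2273010530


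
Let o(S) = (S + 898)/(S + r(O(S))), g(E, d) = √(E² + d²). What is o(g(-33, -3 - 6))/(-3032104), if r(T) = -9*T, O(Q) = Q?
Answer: 1/24256832 + 449*√130/4730082240 ≈ 1.1235e-6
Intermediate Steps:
o(S) = -(898 + S)/(8*S) (o(S) = (S + 898)/(S - 9*S) = (898 + S)/((-8*S)) = (898 + S)*(-1/(8*S)) = -(898 + S)/(8*S))
o(g(-33, -3 - 6))/(-3032104) = ((-898 - √((-33)² + (-3 - 6)²))/(8*(√((-33)² + (-3 - 6)²))))/(-3032104) = ((-898 - √(1089 + (-9)²))/(8*(√(1089 + (-9)²))))*(-1/3032104) = ((-898 - √(1089 + 81))/(8*(√(1089 + 81))))*(-1/3032104) = ((-898 - √1170)/(8*(√1170)))*(-1/3032104) = ((-898 - 3*√130)/(8*((3*√130))))*(-1/3032104) = ((√130/390)*(-898 - 3*√130)/8)*(-1/3032104) = (√130*(-898 - 3*√130)/3120)*(-1/3032104) = -√130*(-898 - 3*√130)/9460164480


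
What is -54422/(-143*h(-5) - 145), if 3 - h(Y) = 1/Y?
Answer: 272110/3013 ≈ 90.312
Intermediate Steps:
h(Y) = 3 - 1/Y
-54422/(-143*h(-5) - 145) = -54422/(-143*(3 - 1/(-5)) - 145) = -54422/(-143*(3 - 1*(-1/5)) - 145) = -54422/(-143*(3 + 1/5) - 145) = -54422/(-143*16/5 - 145) = -54422/(-2288/5 - 145) = -54422/(-3013/5) = -54422*(-5/3013) = 272110/3013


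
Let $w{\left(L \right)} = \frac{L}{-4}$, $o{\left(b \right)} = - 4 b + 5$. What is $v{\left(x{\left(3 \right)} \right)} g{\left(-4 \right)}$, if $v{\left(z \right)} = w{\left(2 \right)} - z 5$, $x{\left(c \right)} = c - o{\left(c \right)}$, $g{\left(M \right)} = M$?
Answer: $202$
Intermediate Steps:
$o{\left(b \right)} = 5 - 4 b$
$w{\left(L \right)} = - \frac{L}{4}$ ($w{\left(L \right)} = L \left(- \frac{1}{4}\right) = - \frac{L}{4}$)
$x{\left(c \right)} = -5 + 5 c$ ($x{\left(c \right)} = c - \left(5 - 4 c\right) = c + \left(-5 + 4 c\right) = -5 + 5 c$)
$v{\left(z \right)} = - \frac{1}{2} - 5 z$ ($v{\left(z \right)} = \left(- \frac{1}{4}\right) 2 - z 5 = - \frac{1}{2} - 5 z$)
$v{\left(x{\left(3 \right)} \right)} g{\left(-4 \right)} = \left(- \frac{1}{2} - 5 \left(-5 + 5 \cdot 3\right)\right) \left(-4\right) = \left(- \frac{1}{2} - 5 \left(-5 + 15\right)\right) \left(-4\right) = \left(- \frac{1}{2} - 50\right) \left(-4\right) = \left(- \frac{101}{2}\right) \left(-4\right) = 202$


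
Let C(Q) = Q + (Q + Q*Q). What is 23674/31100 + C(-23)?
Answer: 7522487/15550 ≈ 483.76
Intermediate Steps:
C(Q) = Q² + 2*Q (C(Q) = Q + (Q + Q²) = Q² + 2*Q)
23674/31100 + C(-23) = 23674/31100 - 23*(2 - 23) = 23674*(1/31100) - 23*(-21) = 11837/15550 + 483 = 7522487/15550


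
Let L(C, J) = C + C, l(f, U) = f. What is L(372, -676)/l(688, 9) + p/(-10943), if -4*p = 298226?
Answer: 3714779/470549 ≈ 7.8946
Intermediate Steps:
p = -149113/2 (p = -1/4*298226 = -149113/2 ≈ -74557.)
L(C, J) = 2*C
L(372, -676)/l(688, 9) + p/(-10943) = (2*372)/688 - 149113/2/(-10943) = 744*(1/688) - 149113/2*(-1/10943) = 93/86 + 149113/21886 = 3714779/470549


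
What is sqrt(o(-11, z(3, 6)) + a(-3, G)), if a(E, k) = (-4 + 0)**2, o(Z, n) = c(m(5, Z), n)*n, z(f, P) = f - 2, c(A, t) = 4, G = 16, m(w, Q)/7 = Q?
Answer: 2*sqrt(5) ≈ 4.4721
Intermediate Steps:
m(w, Q) = 7*Q
z(f, P) = -2 + f
o(Z, n) = 4*n
a(E, k) = 16 (a(E, k) = (-4)**2 = 16)
sqrt(o(-11, z(3, 6)) + a(-3, G)) = sqrt(4*(-2 + 3) + 16) = sqrt(4*1 + 16) = sqrt(4 + 16) = sqrt(20) = 2*sqrt(5)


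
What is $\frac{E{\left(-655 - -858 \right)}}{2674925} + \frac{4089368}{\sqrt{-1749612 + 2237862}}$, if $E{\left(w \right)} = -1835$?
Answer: $- \frac{367}{534985} + \frac{2044684 \sqrt{2170}}{16275} \approx 5852.4$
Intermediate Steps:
$\frac{E{\left(-655 - -858 \right)}}{2674925} + \frac{4089368}{\sqrt{-1749612 + 2237862}} = - \frac{1835}{2674925} + \frac{4089368}{\sqrt{-1749612 + 2237862}} = \left(-1835\right) \frac{1}{2674925} + \frac{4089368}{\sqrt{488250}} = - \frac{367}{534985} + \frac{4089368}{15 \sqrt{2170}} = - \frac{367}{534985} + 4089368 \frac{\sqrt{2170}}{32550} = - \frac{367}{534985} + \frac{2044684 \sqrt{2170}}{16275}$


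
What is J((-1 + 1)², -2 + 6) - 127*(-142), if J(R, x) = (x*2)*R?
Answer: 18034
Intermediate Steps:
J(R, x) = 2*R*x (J(R, x) = (2*x)*R = 2*R*x)
J((-1 + 1)², -2 + 6) - 127*(-142) = 2*(-1 + 1)²*(-2 + 6) - 127*(-142) = 2*0²*4 + 18034 = 2*0*4 + 18034 = 0 + 18034 = 18034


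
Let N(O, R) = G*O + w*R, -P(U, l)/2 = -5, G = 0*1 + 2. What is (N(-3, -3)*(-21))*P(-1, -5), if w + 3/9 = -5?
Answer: -2100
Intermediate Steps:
w = -16/3 (w = -⅓ - 5 = -16/3 ≈ -5.3333)
G = 2 (G = 0 + 2 = 2)
P(U, l) = 10 (P(U, l) = -2*(-5) = 10)
N(O, R) = 2*O - 16*R/3
(N(-3, -3)*(-21))*P(-1, -5) = ((2*(-3) - 16/3*(-3))*(-21))*10 = ((-6 + 16)*(-21))*10 = (10*(-21))*10 = -210*10 = -2100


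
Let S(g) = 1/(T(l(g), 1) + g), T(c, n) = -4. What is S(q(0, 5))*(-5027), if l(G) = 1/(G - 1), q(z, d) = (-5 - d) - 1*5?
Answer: 5027/19 ≈ 264.58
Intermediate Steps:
q(z, d) = -10 - d (q(z, d) = (-5 - d) - 5 = -10 - d)
l(G) = 1/(-1 + G)
S(g) = 1/(-4 + g)
S(q(0, 5))*(-5027) = -5027/(-4 + (-10 - 1*5)) = -5027/(-4 + (-10 - 5)) = -5027/(-4 - 15) = -5027/(-19) = -1/19*(-5027) = 5027/19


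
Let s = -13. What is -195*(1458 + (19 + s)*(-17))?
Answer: -264420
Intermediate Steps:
-195*(1458 + (19 + s)*(-17)) = -195*(1458 + (19 - 13)*(-17)) = -195*(1458 + 6*(-17)) = -195*(1458 - 102) = -195*1356 = -264420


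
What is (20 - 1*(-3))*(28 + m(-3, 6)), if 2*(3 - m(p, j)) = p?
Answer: 1495/2 ≈ 747.50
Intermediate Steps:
m(p, j) = 3 - p/2
(20 - 1*(-3))*(28 + m(-3, 6)) = (20 - 1*(-3))*(28 + (3 - ½*(-3))) = (20 + 3)*(28 + (3 + 3/2)) = 23*(28 + 9/2) = 23*(65/2) = 1495/2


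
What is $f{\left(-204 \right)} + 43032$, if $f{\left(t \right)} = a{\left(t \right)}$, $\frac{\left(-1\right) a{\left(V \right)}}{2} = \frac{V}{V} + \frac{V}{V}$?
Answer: $43028$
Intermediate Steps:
$a{\left(V \right)} = -4$ ($a{\left(V \right)} = - 2 \left(\frac{V}{V} + \frac{V}{V}\right) = - 2 \left(1 + 1\right) = \left(-2\right) 2 = -4$)
$f{\left(t \right)} = -4$
$f{\left(-204 \right)} + 43032 = -4 + 43032 = 43028$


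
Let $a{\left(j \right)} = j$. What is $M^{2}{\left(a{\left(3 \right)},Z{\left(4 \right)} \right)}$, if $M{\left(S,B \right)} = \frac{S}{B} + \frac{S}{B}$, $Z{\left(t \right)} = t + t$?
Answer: $\frac{9}{16} \approx 0.5625$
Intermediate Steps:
$Z{\left(t \right)} = 2 t$
$M{\left(S,B \right)} = \frac{2 S}{B}$
$M^{2}{\left(a{\left(3 \right)},Z{\left(4 \right)} \right)} = \left(2 \cdot 3 \frac{1}{2 \cdot 4}\right)^{2} = \left(2 \cdot 3 \cdot \frac{1}{8}\right)^{2} = \left(\frac{3}{4}\right)^{2} = \frac{9}{16}$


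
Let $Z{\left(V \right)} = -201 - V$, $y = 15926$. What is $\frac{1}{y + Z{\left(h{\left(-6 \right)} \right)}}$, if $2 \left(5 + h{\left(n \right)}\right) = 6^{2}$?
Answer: $\frac{1}{15712} \approx 6.3646 \cdot 10^{-5}$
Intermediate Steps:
$h{\left(n \right)} = 13$ ($h{\left(n \right)} = -5 + \frac{6^{2}}{2} = -5 + \frac{1}{2} \cdot 36 = -5 + 18 = 13$)
$\frac{1}{y + Z{\left(h{\left(-6 \right)} \right)}} = \frac{1}{15926 - 214} = \frac{1}{15712}$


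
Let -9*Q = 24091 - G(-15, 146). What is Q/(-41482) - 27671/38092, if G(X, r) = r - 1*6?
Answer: -4709147153/7110595548 ≈ -0.66227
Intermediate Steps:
G(X, r) = -6 + r (G(X, r) = r - 6 = -6 + r)
Q = -23951/9 (Q = -(24091 - (-6 + 146))/9 = -(24091 - 1*140)/9 = -(24091 - 140)/9 = -⅑*23951 = -23951/9 ≈ -2661.2)
Q/(-41482) - 27671/38092 = -23951/9/(-41482) - 27671/38092 = -23951/9*(-1/41482) - 27671*1/38092 = 23951/373338 - 27671/38092 = -4709147153/7110595548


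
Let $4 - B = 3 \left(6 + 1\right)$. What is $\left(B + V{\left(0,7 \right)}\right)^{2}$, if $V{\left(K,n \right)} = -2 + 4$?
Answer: $225$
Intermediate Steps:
$V{\left(K,n \right)} = 2$
$B = -17$ ($B = 4 - 3 \left(6 + 1\right) = 4 - 3 \cdot 7 = 4 - 21 = -17$)
$\left(B + V{\left(0,7 \right)}\right)^{2} = \left(-17 + 2\right)^{2} = \left(-15\right)^{2} = 225$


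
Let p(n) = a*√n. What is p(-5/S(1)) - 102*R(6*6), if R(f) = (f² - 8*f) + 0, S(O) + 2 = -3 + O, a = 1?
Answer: -102816 + √5/2 ≈ -1.0281e+5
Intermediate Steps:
S(O) = -5 + O (S(O) = -2 + (-3 + O) = -5 + O)
R(f) = f² - 8*f
p(n) = √n (p(n) = 1*√n = √n)
p(-5/S(1)) - 102*R(6*6) = √(-5/(-5 + 1)) - 102*6*6*(-8 + 6*6) = √(-5/(-4)) - 3672*(-8 + 36) = √(-5*(-¼)) - 3672*28 = √(5/4) - 102*1008 = √5/2 - 102816 = -102816 + √5/2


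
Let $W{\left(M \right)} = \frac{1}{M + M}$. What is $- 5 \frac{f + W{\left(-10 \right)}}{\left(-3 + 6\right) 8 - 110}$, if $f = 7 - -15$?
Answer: $\frac{439}{344} \approx 1.2762$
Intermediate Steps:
$W{\left(M \right)} = \frac{1}{2 M}$
$f = 22$ ($f = 7 + 15 = 22$)
$- 5 \frac{f + W{\left(-10 \right)}}{\left(-3 + 6\right) 8 - 110} = - 5 \frac{22 + \frac{1}{2 \left(-10\right)}}{\left(-3 + 6\right) 8 - 110} = - 5 \frac{22 + \frac{1}{2} \left(- \frac{1}{10}\right)}{3 \cdot 8 - 110} = - 5 \frac{22 - \frac{1}{20}}{24 - 110} = - 5 \frac{439}{20 \left(-86\right)} = - 5 \cdot \frac{439}{20} \left(- \frac{1}{86}\right) = \left(-5\right) \left(- \frac{439}{1720}\right) = \frac{439}{344}$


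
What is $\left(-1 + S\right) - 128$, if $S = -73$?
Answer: $-202$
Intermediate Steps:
$\left(-1 + S\right) - 128 = \left(-1 - 73\right) - 128 = -74 - 128 = -202$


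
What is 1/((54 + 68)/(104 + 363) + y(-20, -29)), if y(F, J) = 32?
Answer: 467/15066 ≈ 0.030997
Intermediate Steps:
1/((54 + 68)/(104 + 363) + y(-20, -29)) = 1/((54 + 68)/(104 + 363) + 32) = 1/(122/467 + 32) = 1/(15066/467) = 467/15066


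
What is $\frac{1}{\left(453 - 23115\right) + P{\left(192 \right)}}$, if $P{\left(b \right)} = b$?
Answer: $- \frac{1}{22470} \approx -4.4504 \cdot 10^{-5}$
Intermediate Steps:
$\frac{1}{\left(453 - 23115\right) + P{\left(192 \right)}} = \frac{1}{\left(453 - 23115\right) + 192} = \frac{1}{-22662 + 192} = \frac{1}{-22470} = - \frac{1}{22470}$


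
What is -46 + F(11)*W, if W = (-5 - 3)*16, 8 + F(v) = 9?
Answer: -174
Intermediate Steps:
F(v) = 1 (F(v) = -8 + 9 = 1)
W = -128 (W = -8*16 = -128)
-46 + F(11)*W = -46 + 1*(-128) = -46 - 128 = -174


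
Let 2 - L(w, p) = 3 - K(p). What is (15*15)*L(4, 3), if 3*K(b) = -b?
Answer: -450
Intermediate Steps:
K(b) = -b/3 (K(b) = (-b)/3 = -b/3)
L(w, p) = -1 - p/3 (L(w, p) = 2 - (3 - (-1)*p/3) = 2 - (3 + p/3) = 2 + (-3 - p/3) = -1 - p/3)
(15*15)*L(4, 3) = (15*15)*(-1 - ⅓*3) = 225*(-1 - 1) = 225*(-2) = -450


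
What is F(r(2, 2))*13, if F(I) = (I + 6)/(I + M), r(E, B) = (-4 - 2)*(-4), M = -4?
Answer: 39/2 ≈ 19.500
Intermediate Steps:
r(E, B) = 24 (r(E, B) = -6*(-4) = 24)
F(I) = (6 + I)/(-4 + I) (F(I) = (I + 6)/(I - 4) = (6 + I)/(-4 + I))
F(r(2, 2))*13 = ((6 + 24)/(-4 + 24))*13 = (30/20)*13 = ((1/20)*30)*13 = (3/2)*13 = 39/2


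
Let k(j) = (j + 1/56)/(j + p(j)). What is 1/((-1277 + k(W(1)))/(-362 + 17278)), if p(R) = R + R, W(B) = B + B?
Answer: -5683776/428959 ≈ -13.250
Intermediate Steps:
W(B) = 2*B
p(R) = 2*R
k(j) = (1/56 + j)/(3*j) (k(j) = (j + 1/56)/(j + 2*j) = (j + 1/56)/((3*j)) = (1/56 + j)*(1/(3*j)) = (1/56 + j)/(3*j))
1/((-1277 + k(W(1)))/(-362 + 17278)) = 1/((-1277 + (1 + 56*(2*1))/(168*((2*1))))/(-362 + 17278)) = 1/((-1277 + (1/168)*(1 + 56*2)/2)/16916) = 1/((-1277 + (1/168)*(1/2)*(1 + 112))*(1/16916)) = 1/((-1277 + (1/168)*(1/2)*113)*(1/16916)) = 1/((-1277 + 113/336)*(1/16916)) = 1/(-428959/336*1/16916) = 1/(-428959/5683776) = -5683776/428959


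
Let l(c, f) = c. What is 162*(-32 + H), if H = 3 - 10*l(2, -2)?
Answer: -7938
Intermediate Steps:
H = -17 (H = 3 - 10*2 = 3 - 20 = -17)
162*(-32 + H) = 162*(-32 - 17) = 162*(-49) = -7938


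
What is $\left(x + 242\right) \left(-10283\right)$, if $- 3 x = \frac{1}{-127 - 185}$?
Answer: $- \frac{179171783}{72} \approx -2.4885 \cdot 10^{6}$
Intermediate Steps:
$x = \frac{1}{936}$ ($x = - \frac{1}{3 \left(-127 - 185\right)} = - \frac{1}{3 \left(-312\right)} = \left(- \frac{1}{3}\right) \left(- \frac{1}{312}\right) = \frac{1}{936} \approx 0.0010684$)
$\left(x + 242\right) \left(-10283\right) = \left(\frac{1}{936} + 242\right) \left(-10283\right) = \frac{226513}{936} \left(-10283\right) = - \frac{179171783}{72}$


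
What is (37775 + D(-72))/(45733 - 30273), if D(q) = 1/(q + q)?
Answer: 5439599/2226240 ≈ 2.4434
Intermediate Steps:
D(q) = 1/(2*q)
(37775 + D(-72))/(45733 - 30273) = (37775 + (½)/(-72))/(45733 - 30273) = (37775 + (½)*(-1/72))/15460 = (37775 - 1/144)*(1/15460) = (5439599/144)*(1/15460) = 5439599/2226240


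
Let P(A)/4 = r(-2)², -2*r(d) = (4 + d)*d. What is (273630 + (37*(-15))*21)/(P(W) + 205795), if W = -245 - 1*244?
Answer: 261975/205811 ≈ 1.2729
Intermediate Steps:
r(d) = -d*(4 + d)/2 (r(d) = -(4 + d)*d/2 = -d*(4 + d)/2)
W = -489 (W = -245 - 244 = -489)
P(A) = 16 (P(A) = 4*(-½*(-2)*(4 - 2))² = 4*(-½*(-2)*2)² = 4*2² = 4*4 = 16)
(273630 + (37*(-15))*21)/(P(W) + 205795) = (273630 + (37*(-15))*21)/(16 + 205795) = (273630 - 555*21)/205811 = (273630 - 11655)*(1/205811) = 261975*(1/205811) = 261975/205811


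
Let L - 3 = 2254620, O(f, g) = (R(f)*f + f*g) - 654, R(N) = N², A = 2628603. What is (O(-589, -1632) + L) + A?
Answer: -198492649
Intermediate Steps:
O(f, g) = -654 + f³ + f*g (O(f, g) = (f²*f + f*g) - 654 = (f³ + f*g) - 654 = -654 + f³ + f*g)
L = 2254623 (L = 3 + 2254620 = 2254623)
(O(-589, -1632) + L) + A = ((-654 + (-589)³ - 589*(-1632)) + 2254623) + 2628603 = ((-654 - 204336469 + 961248) + 2254623) + 2628603 = (-203375875 + 2254623) + 2628603 = -201121252 + 2628603 = -198492649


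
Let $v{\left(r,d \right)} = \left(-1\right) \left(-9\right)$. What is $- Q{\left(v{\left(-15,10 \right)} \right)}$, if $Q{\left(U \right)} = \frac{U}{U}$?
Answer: $-1$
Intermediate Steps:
$v{\left(r,d \right)} = 9$
$Q{\left(U \right)} = 1$
$- Q{\left(v{\left(-15,10 \right)} \right)} = \left(-1\right) 1 = -1$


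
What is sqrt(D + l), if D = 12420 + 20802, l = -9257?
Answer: sqrt(23965) ≈ 154.81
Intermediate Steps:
D = 33222
sqrt(D + l) = sqrt(33222 - 9257) = sqrt(23965)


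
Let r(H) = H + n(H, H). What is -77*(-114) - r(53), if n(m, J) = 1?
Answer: 8724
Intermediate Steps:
r(H) = 1 + H (r(H) = H + 1 = 1 + H)
-77*(-114) - r(53) = -77*(-114) - (1 + 53) = 8778 - 1*54 = 8778 - 54 = 8724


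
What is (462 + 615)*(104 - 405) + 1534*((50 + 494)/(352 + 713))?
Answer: -344414009/1065 ≈ -3.2339e+5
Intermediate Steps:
(462 + 615)*(104 - 405) + 1534*((50 + 494)/(352 + 713)) = 1077*(-301) + 1534*(544/1065) = -324177 + 1534*(544*(1/1065)) = -324177 + 1534*(544/1065) = -324177 + 834496/1065 = -344414009/1065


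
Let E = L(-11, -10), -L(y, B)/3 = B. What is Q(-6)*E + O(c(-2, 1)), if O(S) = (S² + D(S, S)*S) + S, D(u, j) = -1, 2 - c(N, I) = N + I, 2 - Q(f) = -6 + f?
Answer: 429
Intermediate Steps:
Q(f) = 8 - f (Q(f) = 2 - (-6 + f) = 2 + (6 - f) = 8 - f)
c(N, I) = 2 - I - N (c(N, I) = 2 - (N + I) = 2 - (I + N) = 2 + (-I - N) = 2 - I - N)
O(S) = S² (O(S) = (S² - S) + S = S²)
L(y, B) = -3*B
E = 30 (E = -3*(-10) = 30)
Q(-6)*E + O(c(-2, 1)) = (8 - 1*(-6))*30 + (2 - 1*1 - 1*(-2))² = (8 + 6)*30 + (2 - 1 + 2)² = 14*30 + 3² = 420 + 9 = 429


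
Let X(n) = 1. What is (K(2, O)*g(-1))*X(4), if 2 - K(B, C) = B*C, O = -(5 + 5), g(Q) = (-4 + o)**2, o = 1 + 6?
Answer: 198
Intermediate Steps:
o = 7
g(Q) = 9 (g(Q) = (-4 + 7)**2 = 3**2 = 9)
O = -10 (O = -1*10 = -10)
K(B, C) = 2 - B*C
(K(2, O)*g(-1))*X(4) = ((2 - 1*2*(-10))*9)*1 = ((2 + 20)*9)*1 = (22*9)*1 = 198*1 = 198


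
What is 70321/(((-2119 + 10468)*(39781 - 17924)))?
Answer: 70321/182484093 ≈ 0.00038535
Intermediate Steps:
70321/(((-2119 + 10468)*(39781 - 17924))) = 70321/((8349*21857)) = 70321/182484093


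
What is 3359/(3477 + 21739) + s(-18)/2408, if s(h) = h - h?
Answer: 3359/25216 ≈ 0.13321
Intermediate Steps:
s(h) = 0
3359/(3477 + 21739) + s(-18)/2408 = 3359/(3477 + 21739) + 0/2408 = 3359/25216 + 0*(1/2408) = 3359*(1/25216) + 0 = 3359/25216 + 0 = 3359/25216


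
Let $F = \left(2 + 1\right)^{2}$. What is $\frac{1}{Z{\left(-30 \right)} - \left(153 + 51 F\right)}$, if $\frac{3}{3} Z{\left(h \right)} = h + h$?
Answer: $- \frac{1}{672} \approx -0.0014881$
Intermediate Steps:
$F = 9$ ($F = 3^{2} = 9$)
$Z{\left(h \right)} = 2 h$ ($Z{\left(h \right)} = h + h = 2 h$)
$\frac{1}{Z{\left(-30 \right)} - \left(153 + 51 F\right)} = \frac{1}{2 \left(-30\right) - 612} = \frac{1}{-60 - 612} = \frac{1}{-672} = - \frac{1}{672}$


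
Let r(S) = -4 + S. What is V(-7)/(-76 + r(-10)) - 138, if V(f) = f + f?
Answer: -6203/45 ≈ -137.84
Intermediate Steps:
V(f) = 2*f
V(-7)/(-76 + r(-10)) - 138 = (2*(-7))/(-76 + (-4 - 10)) - 138 = -14/(-76 - 14) - 138 = -14/(-90) - 138 = -1/90*(-14) - 138 = 7/45 - 138 = -6203/45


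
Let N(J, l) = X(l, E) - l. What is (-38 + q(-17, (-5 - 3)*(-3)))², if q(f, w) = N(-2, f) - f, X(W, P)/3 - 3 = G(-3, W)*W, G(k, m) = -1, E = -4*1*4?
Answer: 3136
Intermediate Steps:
E = -16 (E = -4*4 = -16)
X(W, P) = 9 - 3*W (X(W, P) = 9 + 3*(-W) = 9 - 3*W)
N(J, l) = 9 - 4*l (N(J, l) = (9 - 3*l) - l = 9 - 4*l)
q(f, w) = 9 - 5*f (q(f, w) = (9 - 4*f) - f = 9 - 5*f)
(-38 + q(-17, (-5 - 3)*(-3)))² = (-38 + (9 - 5*(-17)))² = (-38 + (9 + 85))² = (-38 + 94)² = 56² = 3136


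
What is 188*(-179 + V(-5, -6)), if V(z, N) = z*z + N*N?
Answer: -22184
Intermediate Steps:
V(z, N) = N**2 + z**2 (V(z, N) = z**2 + N**2 = N**2 + z**2)
188*(-179 + V(-5, -6)) = 188*(-179 + ((-6)**2 + (-5)**2)) = 188*(-179 + (36 + 25)) = 188*(-179 + 61) = 188*(-118) = -22184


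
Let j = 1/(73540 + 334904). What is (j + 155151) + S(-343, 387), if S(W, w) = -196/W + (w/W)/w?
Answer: 21736159447015/140096292 ≈ 1.5515e+5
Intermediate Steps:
j = 1/408444 ≈ 2.4483e-6
S(W, w) = -195/W (S(W, w) = -196/W + 1/W = -195/W)
(j + 155151) + S(-343, 387) = (1/408444 + 155151) - 195/(-343) = 63370495045/408444 - 195*(-1/343) = 63370495045/408444 + 195/343 = 21736159447015/140096292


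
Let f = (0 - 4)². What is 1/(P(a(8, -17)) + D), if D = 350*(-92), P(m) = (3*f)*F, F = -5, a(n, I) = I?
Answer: -1/32440 ≈ -3.0826e-5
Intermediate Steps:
f = 16 (f = (-4)² = 16)
P(m) = -240 (P(m) = (3*16)*(-5) = 48*(-5) = -240)
D = -32200
1/(P(a(8, -17)) + D) = 1/(-240 - 32200) = 1/(-32440) = -1/32440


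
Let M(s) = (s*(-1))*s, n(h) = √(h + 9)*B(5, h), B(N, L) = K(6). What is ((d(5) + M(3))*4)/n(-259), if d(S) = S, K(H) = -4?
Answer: -2*I*√10/25 ≈ -0.25298*I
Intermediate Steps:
B(N, L) = -4
n(h) = -4*√(9 + h) (n(h) = √(h + 9)*(-4) = √(9 + h)*(-4) = -4*√(9 + h))
M(s) = -s² (M(s) = (-s)*s = -s²)
((d(5) + M(3))*4)/n(-259) = ((5 - 1*3²)*4)/((-4*√(9 - 259))) = ((5 - 1*9)*4)/((-20*I*√10)) = ((5 - 9)*4)/((-20*I*√10)) = (-4*4)/((-20*I*√10)) = -2*I*√10/25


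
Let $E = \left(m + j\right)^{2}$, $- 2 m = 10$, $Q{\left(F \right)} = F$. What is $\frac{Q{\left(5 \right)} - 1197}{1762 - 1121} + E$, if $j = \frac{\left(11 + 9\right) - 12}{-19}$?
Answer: $\frac{6370057}{231401} \approx 27.528$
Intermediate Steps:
$m = -5$ ($m = \left(- \frac{1}{2}\right) 10 = -5$)
$j = - \frac{8}{19}$ ($j = \left(20 - 12\right) \left(- \frac{1}{19}\right) = 8 \left(- \frac{1}{19}\right) = - \frac{8}{19} \approx -0.42105$)
$E = \frac{10609}{361}$ ($E = \left(-5 - \frac{8}{19}\right)^{2} = \left(- \frac{103}{19}\right)^{2} = \frac{10609}{361} \approx 29.388$)
$\frac{Q{\left(5 \right)} - 1197}{1762 - 1121} + E = \frac{5 - 1197}{1762 - 1121} + \frac{10609}{361} = - \frac{1192}{641} + \frac{10609}{361} = \frac{6370057}{231401}$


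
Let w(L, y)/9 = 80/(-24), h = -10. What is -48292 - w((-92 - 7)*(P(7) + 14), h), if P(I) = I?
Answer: -48262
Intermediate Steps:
w(L, y) = -30 (w(L, y) = 9*(80/(-24)) = 9*(80*(-1/24)) = 9*(-10/3) = -30)
-48292 - w((-92 - 7)*(P(7) + 14), h) = -48292 - 1*(-30) = -48292 + 30 = -48262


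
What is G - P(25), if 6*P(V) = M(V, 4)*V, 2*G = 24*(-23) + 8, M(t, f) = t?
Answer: -2257/6 ≈ -376.17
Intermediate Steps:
G = -272 (G = (24*(-23) + 8)/2 = (-552 + 8)/2 = (1/2)*(-544) = -272)
P(V) = V**2/6 (P(V) = (V*V)/6 = V**2/6)
G - P(25) = -272 - 25**2/6 = -272 - 625/6 = -2257/6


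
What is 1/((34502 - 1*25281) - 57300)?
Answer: -1/48079 ≈ -2.0799e-5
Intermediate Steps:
1/((34502 - 1*25281) - 57300) = 1/((34502 - 25281) - 57300) = 1/(9221 - 57300) = 1/(-48079) = -1/48079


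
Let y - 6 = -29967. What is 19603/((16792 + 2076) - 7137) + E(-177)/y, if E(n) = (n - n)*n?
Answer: 19603/11731 ≈ 1.6710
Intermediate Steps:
y = -29961 (y = 6 - 29967 = -29961)
E(n) = 0 (E(n) = 0*n = 0)
19603/((16792 + 2076) - 7137) + E(-177)/y = 19603/((16792 + 2076) - 7137) + 0/(-29961) = 19603/(18868 - 7137) + 0*(-1/29961) = 19603/11731 + 0 = 19603/11731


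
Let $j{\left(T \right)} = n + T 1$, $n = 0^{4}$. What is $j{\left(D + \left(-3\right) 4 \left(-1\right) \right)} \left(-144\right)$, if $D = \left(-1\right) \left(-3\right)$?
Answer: $-2160$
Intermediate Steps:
$n = 0$
$D = 3$
$j{\left(T \right)} = T$ ($j{\left(T \right)} = 0 + T 1 = 0 + T = T$)
$j{\left(D + \left(-3\right) 4 \left(-1\right) \right)} \left(-144\right) = \left(3 + \left(-3\right) 4 \left(-1\right)\right) \left(-144\right) = \left(3 - -12\right) \left(-144\right) = \left(3 + 12\right) \left(-144\right) = 15 \left(-144\right) = -2160$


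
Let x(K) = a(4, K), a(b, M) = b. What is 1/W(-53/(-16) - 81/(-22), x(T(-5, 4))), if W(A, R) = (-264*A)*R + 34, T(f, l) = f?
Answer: -1/7352 ≈ -0.00013602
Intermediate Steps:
x(K) = 4
W(A, R) = 34 - 264*A*R (W(A, R) = -264*A*R + 34 = 34 - 264*A*R)
1/W(-53/(-16) - 81/(-22), x(T(-5, 4))) = 1/(34 - 264*(-53/(-16) - 81/(-22))*4) = 1/(34 - 264*(-53*(-1/16) - 81*(-1/22))*4) = 1/(34 - 264*(53/16 + 81/22)*4) = 1/(34 - 264*1231/176*4) = 1/(34 - 7386) = 1/(-7352) = -1/7352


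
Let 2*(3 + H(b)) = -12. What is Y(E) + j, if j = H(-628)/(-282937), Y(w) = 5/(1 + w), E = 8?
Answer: 1414766/2546433 ≈ 0.55559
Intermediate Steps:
H(b) = -9 (H(b) = -3 + (½)*(-12) = -3 - 6 = -9)
j = 9/282937 (j = -9/(-282937) = -9*(-1/282937) = 9/282937 ≈ 3.1809e-5)
Y(E) + j = 5/(1 + 8) + 9/282937 = 5/9 + 9/282937 = 1414766/2546433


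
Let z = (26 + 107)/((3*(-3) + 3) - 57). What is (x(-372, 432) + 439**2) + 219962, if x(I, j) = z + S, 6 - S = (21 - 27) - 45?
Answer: 3714641/9 ≈ 4.1274e+5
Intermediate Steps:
z = -19/9 (z = 133/((-9 + 3) - 57) = 133/(-6 - 57) = 133/(-63) = 133*(-1/63) = -19/9 ≈ -2.1111)
S = 57 (S = 6 - ((21 - 27) - 45) = 6 - (-6 - 45) = 6 - 1*(-51) = 6 + 51 = 57)
x(I, j) = 494/9 (x(I, j) = -19/9 + 57 = 494/9)
(x(-372, 432) + 439**2) + 219962 = (494/9 + 439**2) + 219962 = (494/9 + 192721) + 219962 = 1734983/9 + 219962 = 3714641/9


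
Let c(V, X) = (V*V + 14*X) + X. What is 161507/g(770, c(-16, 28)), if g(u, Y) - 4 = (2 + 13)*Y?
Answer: 161507/10144 ≈ 15.921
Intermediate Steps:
c(V, X) = V² + 15*X (c(V, X) = (V² + 14*X) + X = V² + 15*X)
g(u, Y) = 4 + 15*Y (g(u, Y) = 4 + (2 + 13)*Y = 4 + 15*Y)
161507/g(770, c(-16, 28)) = 161507/(4 + 15*((-16)² + 15*28)) = 161507/(4 + 15*(256 + 420)) = 161507/(4 + 15*676) = 161507/(4 + 10140) = 161507/10144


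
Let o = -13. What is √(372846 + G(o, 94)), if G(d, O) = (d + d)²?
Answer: √373522 ≈ 611.16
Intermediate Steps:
G(d, O) = 4*d² (G(d, O) = (2*d)² = 4*d²)
√(372846 + G(o, 94)) = √(372846 + 4*(-13)²) = √(372846 + 4*169) = √(372846 + 676) = √373522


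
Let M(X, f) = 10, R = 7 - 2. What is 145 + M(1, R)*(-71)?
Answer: -565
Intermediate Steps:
R = 5
145 + M(1, R)*(-71) = 145 + 10*(-71) = 145 - 710 = -565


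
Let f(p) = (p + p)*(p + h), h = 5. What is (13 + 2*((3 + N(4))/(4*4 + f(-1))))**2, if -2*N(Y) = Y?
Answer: 2809/16 ≈ 175.56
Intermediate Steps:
N(Y) = -Y/2
f(p) = 2*p*(5 + p) (f(p) = (p + p)*(p + 5) = (2*p)*(5 + p) = 2*p*(5 + p))
(13 + 2*((3 + N(4))/(4*4 + f(-1))))**2 = (13 + 2*((3 - 1/2*4)/(4*4 + 2*(-1)*(5 - 1))))**2 = (13 + 2*((3 - 2)/(16 + 2*(-1)*4)))**2 = (13 + 2*(1/(16 - 8)))**2 = (13 + 2*(1/8))**2 = (13 + 1/4)**2 = (53/4)**2 = 2809/16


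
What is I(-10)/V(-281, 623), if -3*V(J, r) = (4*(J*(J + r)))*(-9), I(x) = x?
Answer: 5/576612 ≈ 8.6713e-6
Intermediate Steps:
V(J, r) = 12*J*(J + r) (V(J, r) = -4*(J*(J + r))*(-9)/3 = -4*J*(J + r)*(-9)/3 = -(-12)*J*(J + r) = 12*J*(J + r))
I(-10)/V(-281, 623) = -10*(-1/(3372*(-281 + 623))) = -10/(12*(-281)*342) = -10/(-1153224) = -10*(-1/1153224) = 5/576612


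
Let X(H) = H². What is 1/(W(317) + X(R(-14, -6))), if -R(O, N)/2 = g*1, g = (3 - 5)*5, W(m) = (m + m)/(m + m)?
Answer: 1/401 ≈ 0.0024938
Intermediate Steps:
W(m) = 1 (W(m) = (2*m)/((2*m)) = (2*m)*(1/(2*m)) = 1)
g = -10 (g = -2*5 = -10)
R(O, N) = 20 (R(O, N) = -(-20) = -2*(-10) = 20)
1/(W(317) + X(R(-14, -6))) = 1/(1 + 20²) = 1/(1 + 400) = 1/401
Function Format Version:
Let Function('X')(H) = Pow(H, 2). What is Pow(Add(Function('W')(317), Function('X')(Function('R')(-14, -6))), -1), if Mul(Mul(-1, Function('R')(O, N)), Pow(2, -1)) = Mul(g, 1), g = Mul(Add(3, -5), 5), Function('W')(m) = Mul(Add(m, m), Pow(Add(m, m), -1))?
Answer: Rational(1, 401) ≈ 0.0024938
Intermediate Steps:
Function('W')(m) = 1 (Function('W')(m) = Mul(Mul(2, m), Pow(Mul(2, m), -1)) = Mul(Mul(2, m), Mul(Rational(1, 2), Pow(m, -1))) = 1)
g = -10 (g = Mul(-2, 5) = -10)
Function('R')(O, N) = 20 (Function('R')(O, N) = Mul(-2, Mul(-10, 1)) = Mul(-2, -10) = 20)
Pow(Add(Function('W')(317), Function('X')(Function('R')(-14, -6))), -1) = Pow(Add(1, Pow(20, 2)), -1) = Pow(Add(1, 400), -1) = Pow(401, -1) = Rational(1, 401)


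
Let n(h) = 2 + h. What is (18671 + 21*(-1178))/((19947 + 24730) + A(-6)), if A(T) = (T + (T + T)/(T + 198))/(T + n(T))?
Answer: -970720/7148417 ≈ -0.13580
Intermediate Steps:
A(T) = (T + 2*T/(198 + T))/(2 + 2*T) (A(T) = (T + (T + T)/(T + 198))/(T + (2 + T)) = (T + (2*T)/(198 + T))/(2 + 2*T) = (T + 2*T/(198 + T))/(2 + 2*T))
(18671 + 21*(-1178))/((19947 + 24730) + A(-6)) = (18671 + 21*(-1178))/((19947 + 24730) + (½)*(-6)*(200 - 6)/(198 + (-6)² + 199*(-6))) = (18671 - 24738)/(44677 + (½)*(-6)*194/(198 + 36 - 1194)) = -6067/(44677 + (½)*(-6)*194/(-960)) = -6067/(44677 + (½)*(-6)*(-1/960)*194) = -6067/(44677 + 97/160) = -6067/7148417/160 = -6067*160/7148417 = -970720/7148417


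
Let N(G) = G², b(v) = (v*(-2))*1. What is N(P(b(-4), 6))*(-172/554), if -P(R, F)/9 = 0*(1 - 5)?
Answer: 0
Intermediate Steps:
b(v) = -2*v (b(v) = -2*v*1 = -2*v)
P(R, F) = 0 (P(R, F) = -0*(1 - 5) = -0*(-4) = -9*0 = 0)
N(P(b(-4), 6))*(-172/554) = 0²*(-172/554) = 0*(-172*1/554) = 0*(-86/277) = 0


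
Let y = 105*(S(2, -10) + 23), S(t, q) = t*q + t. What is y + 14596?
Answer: 15121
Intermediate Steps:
S(t, q) = t + q*t (S(t, q) = q*t + t = t + q*t)
y = 525 (y = 105*(2*(1 - 10) + 23) = 105*(2*(-9) + 23) = 105*(-18 + 23) = 105*5 = 525)
y + 14596 = 525 + 14596 = 15121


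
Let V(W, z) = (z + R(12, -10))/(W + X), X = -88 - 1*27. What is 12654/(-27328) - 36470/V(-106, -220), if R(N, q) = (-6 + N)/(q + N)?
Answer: -15733062377/423584 ≈ -37143.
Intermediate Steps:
R(N, q) = (-6 + N)/(N + q)
X = -115 (X = -88 - 27 = -115)
V(W, z) = (3 + z)/(-115 + W) (V(W, z) = (z + (-6 + 12)/(12 - 10))/(W - 115) = (z + 6/2)/(-115 + W) = (z + (½)*6)/(-115 + W) = (z + 3)/(-115 + W) = (3 + z)/(-115 + W))
12654/(-27328) - 36470/V(-106, -220) = 12654/(-27328) - 36470*(-115 - 106)/(3 - 220) = 12654*(-1/27328) - 36470/(-217/(-221)) = -6327/13664 - 36470/((-1/221*(-217))) = -6327/13664 - 36470/217/221 = -6327/13664 - 36470*221/217 = -6327/13664 - 1151410/31 = -15733062377/423584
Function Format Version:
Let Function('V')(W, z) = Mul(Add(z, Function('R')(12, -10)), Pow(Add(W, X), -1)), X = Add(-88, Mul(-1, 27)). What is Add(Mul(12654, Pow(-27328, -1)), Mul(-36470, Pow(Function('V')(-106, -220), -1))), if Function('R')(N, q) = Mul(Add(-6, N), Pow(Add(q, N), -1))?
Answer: Rational(-15733062377, 423584) ≈ -37143.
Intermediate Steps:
Function('R')(N, q) = Mul(Pow(Add(N, q), -1), Add(-6, N)) (Function('R')(N, q) = Mul(Add(-6, N), Pow(Add(N, q), -1)) = Mul(Pow(Add(N, q), -1), Add(-6, N)))
X = -115 (X = Add(-88, -27) = -115)
Function('V')(W, z) = Mul(Pow(Add(-115, W), -1), Add(3, z)) (Function('V')(W, z) = Mul(Add(z, Mul(Pow(Add(12, -10), -1), Add(-6, 12))), Pow(Add(W, -115), -1)) = Mul(Add(z, Mul(Pow(2, -1), 6)), Pow(Add(-115, W), -1)) = Mul(Add(z, Mul(Rational(1, 2), 6)), Pow(Add(-115, W), -1)) = Mul(Add(z, 3), Pow(Add(-115, W), -1)) = Mul(Add(3, z), Pow(Add(-115, W), -1)) = Mul(Pow(Add(-115, W), -1), Add(3, z)))
Add(Mul(12654, Pow(-27328, -1)), Mul(-36470, Pow(Function('V')(-106, -220), -1))) = Add(Mul(12654, Pow(-27328, -1)), Mul(-36470, Pow(Mul(Pow(Add(-115, -106), -1), Add(3, -220)), -1))) = Add(Mul(12654, Rational(-1, 27328)), Mul(-36470, Pow(Mul(Pow(-221, -1), -217), -1))) = Add(Rational(-6327, 13664), Mul(-36470, Pow(Mul(Rational(-1, 221), -217), -1))) = Add(Rational(-6327, 13664), Mul(-36470, Pow(Rational(217, 221), -1))) = Add(Rational(-6327, 13664), Mul(-36470, Rational(221, 217))) = Add(Rational(-6327, 13664), Rational(-1151410, 31)) = Rational(-15733062377, 423584)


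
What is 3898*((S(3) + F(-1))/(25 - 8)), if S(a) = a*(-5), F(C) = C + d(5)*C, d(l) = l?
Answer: -81858/17 ≈ -4815.2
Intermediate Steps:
F(C) = 6*C (F(C) = C + 5*C = 6*C)
S(a) = -5*a
3898*((S(3) + F(-1))/(25 - 8)) = 3898*((-5*3 + 6*(-1))/(25 - 8)) = 3898*((-15 - 6)/17) = 3898*(-21*1/17) = 3898*(-21/17) = -81858/17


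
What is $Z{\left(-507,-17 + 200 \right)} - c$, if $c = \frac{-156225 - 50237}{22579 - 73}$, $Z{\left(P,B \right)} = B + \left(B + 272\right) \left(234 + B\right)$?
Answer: $\frac{2137250485}{11253} \approx 1.8993 \cdot 10^{5}$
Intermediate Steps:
$Z{\left(P,B \right)} = B + \left(234 + B\right) \left(272 + B\right)$ ($Z{\left(P,B \right)} = B + \left(272 + B\right) \left(234 + B\right) = B + \left(234 + B\right) \left(272 + B\right)$)
$c = - \frac{103231}{11253}$ ($c = - \frac{206462}{22506} = \left(-206462\right) \frac{1}{22506} = - \frac{103231}{11253} \approx -9.1736$)
$Z{\left(-507,-17 + 200 \right)} - c = \left(63648 + \left(-17 + 200\right)^{2} + 507 \left(-17 + 200\right)\right) - - \frac{103231}{11253} = \left(63648 + 183^{2} + 507 \cdot 183\right) + \frac{103231}{11253} = \left(63648 + 33489 + 92781\right) + \frac{103231}{11253} = 189918 + \frac{103231}{11253} = \frac{2137250485}{11253}$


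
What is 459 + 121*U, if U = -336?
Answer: -40197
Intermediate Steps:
459 + 121*U = 459 + 121*(-336) = 459 - 40656 = -40197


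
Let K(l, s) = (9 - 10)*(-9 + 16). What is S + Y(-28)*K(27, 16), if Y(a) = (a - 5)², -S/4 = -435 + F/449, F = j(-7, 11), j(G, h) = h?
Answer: -2641511/449 ≈ -5883.1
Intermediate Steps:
F = 11
K(l, s) = -7 (K(l, s) = -1*7 = -7)
S = 781216/449 (S = -4*(-435 + 11/449) = -4*(-195304/449) = 781216/449 ≈ 1739.9)
Y(a) = (-5 + a)²
S + Y(-28)*K(27, 16) = 781216/449 + (-5 - 28)²*(-7) = 781216/449 + (-33)²*(-7) = 781216/449 + 1089*(-7) = 781216/449 - 7623 = -2641511/449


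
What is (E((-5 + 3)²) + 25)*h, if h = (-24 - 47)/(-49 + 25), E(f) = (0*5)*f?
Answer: 1775/24 ≈ 73.958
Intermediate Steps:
E(f) = 0 (E(f) = 0*f = 0)
h = 71/24 (h = -71/(-24) = -71*(-1/24) = 71/24 ≈ 2.9583)
(E((-5 + 3)²) + 25)*h = (0 + 25)*(71/24) = 25*(71/24) = 1775/24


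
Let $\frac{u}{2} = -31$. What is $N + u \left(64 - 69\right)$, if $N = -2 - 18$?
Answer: $290$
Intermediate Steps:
$u = -62$ ($u = 2 \left(-31\right) = -62$)
$N = -20$ ($N = -2 - 18 = -20$)
$N + u \left(64 - 69\right) = -20 - 62 \left(64 - 69\right) = -20 - -310 = -20 + 310 = 290$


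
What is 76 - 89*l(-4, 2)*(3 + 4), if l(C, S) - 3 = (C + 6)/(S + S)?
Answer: -4209/2 ≈ -2104.5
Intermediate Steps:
l(C, S) = 3 + (6 + C)/(2*S) (l(C, S) = 3 + (C + 6)/(S + S) = 3 + (6 + C)/((2*S)) = 3 + (6 + C)*(1/(2*S)) = 3 + (6 + C)/(2*S))
76 - 89*l(-4, 2)*(3 + 4) = 76 - 89*(1/2)*(6 - 4 + 6*2)/2*(3 + 4) = 76 - 89*(1/2)*(1/2)*(6 - 4 + 12)*7 = 76 - 89*(1/2)*(1/2)*14*7 = 76 - 623*7/2 = 76 - 89*49/2 = 76 - 4361/2 = -4209/2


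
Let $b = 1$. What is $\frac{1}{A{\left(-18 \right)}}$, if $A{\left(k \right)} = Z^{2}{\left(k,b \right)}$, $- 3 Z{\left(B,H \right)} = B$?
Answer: $\frac{1}{36} \approx 0.027778$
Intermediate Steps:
$Z{\left(B,H \right)} = - \frac{B}{3}$
$A{\left(k \right)} = \frac{k^{2}}{9}$ ($A{\left(k \right)} = \left(- \frac{k}{3}\right)^{2} = \frac{k^{2}}{9}$)
$\frac{1}{A{\left(-18 \right)}} = \frac{1}{\frac{1}{9} \left(-18\right)^{2}} = \frac{1}{\frac{1}{9} \cdot 324} = \frac{1}{36}$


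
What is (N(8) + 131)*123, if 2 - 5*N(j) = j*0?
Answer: 80811/5 ≈ 16162.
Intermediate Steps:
N(j) = ⅖ (N(j) = ⅖ - j*0/5 = ⅖ - ⅕*0 = ⅖ + 0 = ⅖)
(N(8) + 131)*123 = (⅖ + 131)*123 = (657/5)*123 = 80811/5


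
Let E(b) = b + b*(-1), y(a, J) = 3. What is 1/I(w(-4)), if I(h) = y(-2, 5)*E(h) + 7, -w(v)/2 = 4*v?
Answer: ⅐ ≈ 0.14286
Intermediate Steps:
w(v) = -8*v
E(b) = 0 (E(b) = b - b = 0)
I(h) = 7 (I(h) = 3*0 + 7 = 0 + 7 = 7)
1/I(w(-4)) = 1/7 = ⅐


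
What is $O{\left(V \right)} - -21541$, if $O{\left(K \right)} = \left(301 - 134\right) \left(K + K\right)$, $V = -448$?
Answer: $-128091$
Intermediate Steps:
$O{\left(K \right)} = 334 K$ ($O{\left(K \right)} = 167 \cdot 2 K = 334 K$)
$O{\left(V \right)} - -21541 = 334 \left(-448\right) - -21541 = -149632 + 21541 = -128091$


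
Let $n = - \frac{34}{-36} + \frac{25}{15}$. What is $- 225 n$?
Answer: $- \frac{1175}{2} \approx -587.5$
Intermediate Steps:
$n = \frac{47}{18}$ ($n = \left(-34\right) \left(- \frac{1}{36}\right) + 25 \cdot \frac{1}{15} = \frac{17}{18} + \frac{5}{3} = \frac{47}{18} \approx 2.6111$)
$- 225 n = \left(-225\right) \frac{47}{18} = - \frac{1175}{2}$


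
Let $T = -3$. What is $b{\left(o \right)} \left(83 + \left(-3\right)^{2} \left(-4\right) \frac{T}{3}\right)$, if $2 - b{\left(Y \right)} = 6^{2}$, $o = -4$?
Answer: $-4046$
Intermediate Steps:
$b{\left(Y \right)} = -34$ ($b{\left(Y \right)} = 2 - 6^{2} = 2 - 36 = -34$)
$b{\left(o \right)} \left(83 + \left(-3\right)^{2} \left(-4\right) \frac{T}{3}\right) = - 34 \left(83 + \left(-3\right)^{2} \left(-4\right) \left(- \frac{3}{3}\right)\right) = - 34 \left(83 + 9 \left(-4\right) \left(\left(-3\right) \frac{1}{3}\right)\right) = - 34 \left(83 - -36\right) = - 34 \left(83 + 36\right) = \left(-34\right) 119 = -4046$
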